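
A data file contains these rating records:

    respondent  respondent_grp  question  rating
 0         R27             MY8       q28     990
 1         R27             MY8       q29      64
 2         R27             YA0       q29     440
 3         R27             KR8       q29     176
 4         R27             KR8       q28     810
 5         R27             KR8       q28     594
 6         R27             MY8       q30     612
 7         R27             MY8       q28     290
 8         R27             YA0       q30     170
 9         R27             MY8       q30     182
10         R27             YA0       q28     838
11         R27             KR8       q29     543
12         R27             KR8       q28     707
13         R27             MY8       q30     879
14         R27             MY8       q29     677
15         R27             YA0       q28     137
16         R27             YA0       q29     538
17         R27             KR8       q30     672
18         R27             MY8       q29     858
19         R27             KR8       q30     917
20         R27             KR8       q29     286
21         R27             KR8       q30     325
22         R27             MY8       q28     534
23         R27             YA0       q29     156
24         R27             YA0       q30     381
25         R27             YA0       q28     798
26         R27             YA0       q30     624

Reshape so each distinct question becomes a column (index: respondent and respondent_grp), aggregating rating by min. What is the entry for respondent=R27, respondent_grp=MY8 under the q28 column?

290

Rows with respondent=R27, respondent_grp=MY8 and question=q28: rating values are 990, 290, 534.
min(990, 290, 534) = 290.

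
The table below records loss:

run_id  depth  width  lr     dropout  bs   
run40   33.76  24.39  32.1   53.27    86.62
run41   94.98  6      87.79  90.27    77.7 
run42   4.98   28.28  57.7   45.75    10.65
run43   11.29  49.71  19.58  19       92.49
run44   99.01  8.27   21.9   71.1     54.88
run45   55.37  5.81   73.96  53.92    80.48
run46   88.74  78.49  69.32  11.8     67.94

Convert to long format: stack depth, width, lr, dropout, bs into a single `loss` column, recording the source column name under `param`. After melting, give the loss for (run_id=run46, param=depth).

88.74

Unpivoting turns each (run_id, wide-column) pair into one long row.
The wide cell at row run46, column depth holds 88.74, so the long row (run46, depth) has loss=88.74.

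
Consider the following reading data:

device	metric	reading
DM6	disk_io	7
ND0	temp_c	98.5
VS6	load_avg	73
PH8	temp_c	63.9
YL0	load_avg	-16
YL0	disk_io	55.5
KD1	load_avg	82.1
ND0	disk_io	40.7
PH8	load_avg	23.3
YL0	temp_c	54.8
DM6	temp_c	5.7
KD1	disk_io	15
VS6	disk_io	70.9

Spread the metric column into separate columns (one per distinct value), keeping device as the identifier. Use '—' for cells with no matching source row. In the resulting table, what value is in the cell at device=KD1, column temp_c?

No long-format row has device=KD1 and metric=temp_c, so the cell is —.

—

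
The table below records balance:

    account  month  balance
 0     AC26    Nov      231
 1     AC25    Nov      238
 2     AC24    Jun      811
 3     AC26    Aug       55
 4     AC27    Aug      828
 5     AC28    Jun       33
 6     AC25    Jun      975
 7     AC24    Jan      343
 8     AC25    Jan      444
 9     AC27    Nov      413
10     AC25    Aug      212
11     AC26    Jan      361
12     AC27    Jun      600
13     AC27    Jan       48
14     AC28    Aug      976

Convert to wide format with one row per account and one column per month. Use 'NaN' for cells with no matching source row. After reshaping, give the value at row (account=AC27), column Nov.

413

The long row with account=AC27, month=Nov has balance=413.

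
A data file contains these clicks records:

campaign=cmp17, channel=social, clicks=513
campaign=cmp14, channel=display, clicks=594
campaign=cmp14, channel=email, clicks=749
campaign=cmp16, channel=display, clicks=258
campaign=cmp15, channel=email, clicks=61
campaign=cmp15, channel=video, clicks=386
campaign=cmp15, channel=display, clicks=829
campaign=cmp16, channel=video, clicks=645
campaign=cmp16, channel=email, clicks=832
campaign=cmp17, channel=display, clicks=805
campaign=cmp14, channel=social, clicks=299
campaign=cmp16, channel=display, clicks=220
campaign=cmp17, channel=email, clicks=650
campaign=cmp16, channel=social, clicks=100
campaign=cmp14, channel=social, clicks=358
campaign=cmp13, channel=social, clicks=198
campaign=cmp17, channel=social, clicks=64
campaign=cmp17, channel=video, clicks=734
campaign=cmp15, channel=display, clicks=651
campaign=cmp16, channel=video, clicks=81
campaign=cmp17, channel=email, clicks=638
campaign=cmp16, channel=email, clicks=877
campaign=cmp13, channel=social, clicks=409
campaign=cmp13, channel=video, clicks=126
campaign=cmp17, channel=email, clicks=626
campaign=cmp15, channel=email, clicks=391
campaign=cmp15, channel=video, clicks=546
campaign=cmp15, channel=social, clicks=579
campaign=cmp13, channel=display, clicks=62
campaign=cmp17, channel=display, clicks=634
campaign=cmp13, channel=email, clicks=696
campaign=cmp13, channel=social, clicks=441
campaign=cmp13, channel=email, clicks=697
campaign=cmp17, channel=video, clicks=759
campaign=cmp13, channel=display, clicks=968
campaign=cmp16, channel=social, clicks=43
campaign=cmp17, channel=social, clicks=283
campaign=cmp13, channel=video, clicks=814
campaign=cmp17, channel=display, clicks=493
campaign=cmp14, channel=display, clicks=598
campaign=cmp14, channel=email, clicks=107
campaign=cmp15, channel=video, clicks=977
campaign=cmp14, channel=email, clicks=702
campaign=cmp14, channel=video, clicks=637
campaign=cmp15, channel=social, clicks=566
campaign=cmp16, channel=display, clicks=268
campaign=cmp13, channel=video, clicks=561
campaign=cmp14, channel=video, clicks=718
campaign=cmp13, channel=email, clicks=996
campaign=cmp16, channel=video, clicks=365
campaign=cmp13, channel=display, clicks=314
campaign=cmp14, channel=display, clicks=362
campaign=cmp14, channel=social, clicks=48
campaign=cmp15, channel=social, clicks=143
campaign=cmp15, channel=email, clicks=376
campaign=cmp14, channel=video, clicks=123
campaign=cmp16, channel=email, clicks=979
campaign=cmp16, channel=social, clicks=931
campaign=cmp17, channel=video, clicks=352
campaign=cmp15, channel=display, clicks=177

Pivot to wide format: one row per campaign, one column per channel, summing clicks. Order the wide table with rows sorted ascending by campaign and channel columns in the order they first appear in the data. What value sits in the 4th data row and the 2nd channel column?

With rows sorted ascending by campaign, row 4 is campaign=cmp16. channel columns in first-appearance order: social, display, email, video; column 2 is display.
Long rows with campaign=cmp16, channel=display: 258 + 220 + 268 = 746.

746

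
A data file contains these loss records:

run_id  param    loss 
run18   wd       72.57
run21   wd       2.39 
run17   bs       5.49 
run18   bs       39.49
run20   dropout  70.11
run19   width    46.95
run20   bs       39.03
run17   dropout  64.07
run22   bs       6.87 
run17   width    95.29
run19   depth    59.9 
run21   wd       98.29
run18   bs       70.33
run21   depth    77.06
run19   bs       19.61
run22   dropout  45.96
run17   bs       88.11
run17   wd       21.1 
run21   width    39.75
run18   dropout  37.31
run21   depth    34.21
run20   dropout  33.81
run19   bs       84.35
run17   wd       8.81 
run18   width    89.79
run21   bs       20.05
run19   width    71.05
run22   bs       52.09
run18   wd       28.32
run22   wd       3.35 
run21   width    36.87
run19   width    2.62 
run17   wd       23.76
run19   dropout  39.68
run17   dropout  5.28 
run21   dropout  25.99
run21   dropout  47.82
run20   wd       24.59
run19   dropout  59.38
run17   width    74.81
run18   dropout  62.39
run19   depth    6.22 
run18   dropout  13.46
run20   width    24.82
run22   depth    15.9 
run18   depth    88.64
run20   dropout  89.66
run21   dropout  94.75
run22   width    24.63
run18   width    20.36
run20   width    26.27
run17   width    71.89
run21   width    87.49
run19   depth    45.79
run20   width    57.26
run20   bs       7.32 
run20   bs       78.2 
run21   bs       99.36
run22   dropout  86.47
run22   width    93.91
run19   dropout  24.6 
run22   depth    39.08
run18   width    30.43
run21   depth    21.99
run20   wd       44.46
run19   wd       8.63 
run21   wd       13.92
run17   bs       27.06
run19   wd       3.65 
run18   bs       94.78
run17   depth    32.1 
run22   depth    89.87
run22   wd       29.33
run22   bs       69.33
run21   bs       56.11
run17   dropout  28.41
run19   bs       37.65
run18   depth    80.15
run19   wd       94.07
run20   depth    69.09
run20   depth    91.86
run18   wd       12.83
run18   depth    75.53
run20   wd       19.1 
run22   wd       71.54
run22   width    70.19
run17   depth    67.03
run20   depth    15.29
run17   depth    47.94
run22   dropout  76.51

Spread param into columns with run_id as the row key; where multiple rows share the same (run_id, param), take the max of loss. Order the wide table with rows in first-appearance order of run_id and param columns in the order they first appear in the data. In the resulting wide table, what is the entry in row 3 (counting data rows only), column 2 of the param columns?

With rows in first-appearance order of run_id, row 3 is run_id=run17. param columns in first-appearance order: wd, bs, dropout, width, depth; column 2 is bs.
Long rows with run_id=run17, param=bs: max(5.49, 88.11, 27.06) = 88.11.

88.11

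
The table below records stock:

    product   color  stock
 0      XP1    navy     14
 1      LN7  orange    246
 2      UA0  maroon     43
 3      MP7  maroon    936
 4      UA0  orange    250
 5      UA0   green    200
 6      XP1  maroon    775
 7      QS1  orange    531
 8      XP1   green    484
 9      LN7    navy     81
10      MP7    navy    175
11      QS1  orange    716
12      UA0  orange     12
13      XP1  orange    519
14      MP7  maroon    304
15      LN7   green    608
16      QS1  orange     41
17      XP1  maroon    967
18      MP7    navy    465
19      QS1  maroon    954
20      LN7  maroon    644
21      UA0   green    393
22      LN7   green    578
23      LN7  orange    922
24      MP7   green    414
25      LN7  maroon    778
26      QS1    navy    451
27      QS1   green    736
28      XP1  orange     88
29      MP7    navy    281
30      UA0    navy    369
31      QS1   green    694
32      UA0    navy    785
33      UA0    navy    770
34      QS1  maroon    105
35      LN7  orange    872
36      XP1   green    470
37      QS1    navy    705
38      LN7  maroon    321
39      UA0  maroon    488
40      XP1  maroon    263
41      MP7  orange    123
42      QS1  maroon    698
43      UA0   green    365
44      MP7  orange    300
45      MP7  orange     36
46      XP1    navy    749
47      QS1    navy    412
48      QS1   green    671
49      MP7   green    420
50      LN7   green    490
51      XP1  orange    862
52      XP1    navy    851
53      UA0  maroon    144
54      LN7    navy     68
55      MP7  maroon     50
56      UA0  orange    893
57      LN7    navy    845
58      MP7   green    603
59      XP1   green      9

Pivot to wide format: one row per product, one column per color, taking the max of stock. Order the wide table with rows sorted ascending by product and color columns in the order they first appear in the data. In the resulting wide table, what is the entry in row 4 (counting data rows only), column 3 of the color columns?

With rows sorted ascending by product, row 4 is product=UA0. color columns in first-appearance order: navy, orange, maroon, green; column 3 is maroon.
Long rows with product=UA0, color=maroon: max(43, 488, 144) = 488.

488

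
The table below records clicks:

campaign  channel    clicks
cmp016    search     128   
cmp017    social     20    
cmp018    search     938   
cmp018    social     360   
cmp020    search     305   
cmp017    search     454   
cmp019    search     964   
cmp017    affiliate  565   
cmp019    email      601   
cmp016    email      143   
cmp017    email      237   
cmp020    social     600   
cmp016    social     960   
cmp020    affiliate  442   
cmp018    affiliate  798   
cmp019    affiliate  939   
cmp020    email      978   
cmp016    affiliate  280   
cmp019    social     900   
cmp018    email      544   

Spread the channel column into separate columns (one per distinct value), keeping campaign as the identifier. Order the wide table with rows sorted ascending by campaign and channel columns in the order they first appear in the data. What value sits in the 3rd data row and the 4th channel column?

With rows sorted ascending by campaign, row 3 is campaign=cmp018. channel columns in first-appearance order: search, social, affiliate, email; column 4 is email.
Long rows with campaign=cmp018, channel=email: clicks = 544.

544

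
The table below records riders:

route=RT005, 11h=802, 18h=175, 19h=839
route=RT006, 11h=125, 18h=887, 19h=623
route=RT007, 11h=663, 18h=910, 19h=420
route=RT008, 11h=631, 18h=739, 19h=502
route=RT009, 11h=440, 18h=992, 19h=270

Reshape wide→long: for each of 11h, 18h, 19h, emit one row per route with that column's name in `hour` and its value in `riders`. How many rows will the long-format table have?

5 route values × 3 melted columns = 15 rows.

15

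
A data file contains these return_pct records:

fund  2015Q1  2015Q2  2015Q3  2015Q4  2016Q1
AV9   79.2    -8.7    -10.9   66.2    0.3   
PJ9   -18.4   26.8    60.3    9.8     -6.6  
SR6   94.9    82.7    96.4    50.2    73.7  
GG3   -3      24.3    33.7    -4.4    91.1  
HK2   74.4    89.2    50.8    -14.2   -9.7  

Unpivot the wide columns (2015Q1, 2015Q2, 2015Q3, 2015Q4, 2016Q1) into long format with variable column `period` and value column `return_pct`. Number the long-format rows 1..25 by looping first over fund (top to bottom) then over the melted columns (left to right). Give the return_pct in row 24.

25 rows total (5 × 5). Row 24: index ⌊(24-1)/5⌋ = 4 into fund → HK2; (24-1) mod 5 = 3 into the melted columns → 2015Q4.
So row 24 is (HK2, 2015Q4, -14.2); return_pct = -14.2.

-14.2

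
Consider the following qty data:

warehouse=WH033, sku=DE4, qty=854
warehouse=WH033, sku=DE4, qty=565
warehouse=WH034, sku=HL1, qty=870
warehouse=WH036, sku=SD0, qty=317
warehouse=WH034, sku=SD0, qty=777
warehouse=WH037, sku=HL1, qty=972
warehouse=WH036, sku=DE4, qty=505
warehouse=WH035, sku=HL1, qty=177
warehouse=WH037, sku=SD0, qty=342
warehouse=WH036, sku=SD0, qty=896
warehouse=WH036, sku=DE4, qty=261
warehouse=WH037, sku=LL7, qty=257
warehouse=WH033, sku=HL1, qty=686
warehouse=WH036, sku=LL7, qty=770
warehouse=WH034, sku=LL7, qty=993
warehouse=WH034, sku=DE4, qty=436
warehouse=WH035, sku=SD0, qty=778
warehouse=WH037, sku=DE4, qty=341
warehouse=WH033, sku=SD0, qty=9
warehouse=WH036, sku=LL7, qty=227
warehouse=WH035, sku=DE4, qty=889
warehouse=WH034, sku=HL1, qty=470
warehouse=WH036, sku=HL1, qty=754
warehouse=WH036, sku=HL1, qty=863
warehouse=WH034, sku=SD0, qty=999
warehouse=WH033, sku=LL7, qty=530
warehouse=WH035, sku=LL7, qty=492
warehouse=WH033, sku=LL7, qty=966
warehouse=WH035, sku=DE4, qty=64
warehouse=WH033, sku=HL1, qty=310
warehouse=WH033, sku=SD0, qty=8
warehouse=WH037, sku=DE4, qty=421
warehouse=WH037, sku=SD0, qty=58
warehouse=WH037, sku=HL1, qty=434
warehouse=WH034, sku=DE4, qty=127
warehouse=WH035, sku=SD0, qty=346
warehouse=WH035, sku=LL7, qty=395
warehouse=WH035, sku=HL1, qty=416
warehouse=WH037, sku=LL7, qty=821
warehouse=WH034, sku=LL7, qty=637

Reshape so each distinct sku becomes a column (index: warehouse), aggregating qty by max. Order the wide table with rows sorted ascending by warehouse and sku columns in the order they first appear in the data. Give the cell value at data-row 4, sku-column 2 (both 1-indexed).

With rows sorted ascending by warehouse, row 4 is warehouse=WH036. sku columns in first-appearance order: DE4, HL1, SD0, LL7; column 2 is HL1.
Long rows with warehouse=WH036, sku=HL1: max(754, 863) = 863.

863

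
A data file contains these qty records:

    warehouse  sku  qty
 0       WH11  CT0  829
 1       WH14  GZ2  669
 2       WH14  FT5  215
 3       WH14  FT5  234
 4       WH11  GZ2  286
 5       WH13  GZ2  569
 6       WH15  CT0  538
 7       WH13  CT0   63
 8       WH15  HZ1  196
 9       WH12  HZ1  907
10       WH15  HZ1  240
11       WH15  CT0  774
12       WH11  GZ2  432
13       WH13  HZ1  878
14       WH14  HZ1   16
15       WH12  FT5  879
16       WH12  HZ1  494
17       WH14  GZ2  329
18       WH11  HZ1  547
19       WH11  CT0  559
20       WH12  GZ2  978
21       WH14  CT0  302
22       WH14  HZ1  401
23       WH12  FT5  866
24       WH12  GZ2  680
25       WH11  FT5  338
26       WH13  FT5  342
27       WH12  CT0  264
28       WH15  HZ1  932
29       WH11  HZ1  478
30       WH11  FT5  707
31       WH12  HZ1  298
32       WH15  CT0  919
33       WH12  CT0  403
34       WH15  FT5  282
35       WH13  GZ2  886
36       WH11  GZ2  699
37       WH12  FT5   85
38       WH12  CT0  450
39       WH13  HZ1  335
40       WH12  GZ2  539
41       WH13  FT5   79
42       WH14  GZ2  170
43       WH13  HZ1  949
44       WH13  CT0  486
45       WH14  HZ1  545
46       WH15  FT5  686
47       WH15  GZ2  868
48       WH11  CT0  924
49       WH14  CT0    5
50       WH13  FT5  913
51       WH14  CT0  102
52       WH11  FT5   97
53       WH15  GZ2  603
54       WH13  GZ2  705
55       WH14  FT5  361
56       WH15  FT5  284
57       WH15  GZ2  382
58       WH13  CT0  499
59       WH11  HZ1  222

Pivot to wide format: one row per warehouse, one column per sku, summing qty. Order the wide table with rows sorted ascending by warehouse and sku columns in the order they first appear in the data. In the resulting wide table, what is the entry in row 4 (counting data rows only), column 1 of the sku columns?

With rows sorted ascending by warehouse, row 4 is warehouse=WH14. sku columns in first-appearance order: CT0, GZ2, FT5, HZ1; column 1 is CT0.
Long rows with warehouse=WH14, sku=CT0: 302 + 5 + 102 = 409.

409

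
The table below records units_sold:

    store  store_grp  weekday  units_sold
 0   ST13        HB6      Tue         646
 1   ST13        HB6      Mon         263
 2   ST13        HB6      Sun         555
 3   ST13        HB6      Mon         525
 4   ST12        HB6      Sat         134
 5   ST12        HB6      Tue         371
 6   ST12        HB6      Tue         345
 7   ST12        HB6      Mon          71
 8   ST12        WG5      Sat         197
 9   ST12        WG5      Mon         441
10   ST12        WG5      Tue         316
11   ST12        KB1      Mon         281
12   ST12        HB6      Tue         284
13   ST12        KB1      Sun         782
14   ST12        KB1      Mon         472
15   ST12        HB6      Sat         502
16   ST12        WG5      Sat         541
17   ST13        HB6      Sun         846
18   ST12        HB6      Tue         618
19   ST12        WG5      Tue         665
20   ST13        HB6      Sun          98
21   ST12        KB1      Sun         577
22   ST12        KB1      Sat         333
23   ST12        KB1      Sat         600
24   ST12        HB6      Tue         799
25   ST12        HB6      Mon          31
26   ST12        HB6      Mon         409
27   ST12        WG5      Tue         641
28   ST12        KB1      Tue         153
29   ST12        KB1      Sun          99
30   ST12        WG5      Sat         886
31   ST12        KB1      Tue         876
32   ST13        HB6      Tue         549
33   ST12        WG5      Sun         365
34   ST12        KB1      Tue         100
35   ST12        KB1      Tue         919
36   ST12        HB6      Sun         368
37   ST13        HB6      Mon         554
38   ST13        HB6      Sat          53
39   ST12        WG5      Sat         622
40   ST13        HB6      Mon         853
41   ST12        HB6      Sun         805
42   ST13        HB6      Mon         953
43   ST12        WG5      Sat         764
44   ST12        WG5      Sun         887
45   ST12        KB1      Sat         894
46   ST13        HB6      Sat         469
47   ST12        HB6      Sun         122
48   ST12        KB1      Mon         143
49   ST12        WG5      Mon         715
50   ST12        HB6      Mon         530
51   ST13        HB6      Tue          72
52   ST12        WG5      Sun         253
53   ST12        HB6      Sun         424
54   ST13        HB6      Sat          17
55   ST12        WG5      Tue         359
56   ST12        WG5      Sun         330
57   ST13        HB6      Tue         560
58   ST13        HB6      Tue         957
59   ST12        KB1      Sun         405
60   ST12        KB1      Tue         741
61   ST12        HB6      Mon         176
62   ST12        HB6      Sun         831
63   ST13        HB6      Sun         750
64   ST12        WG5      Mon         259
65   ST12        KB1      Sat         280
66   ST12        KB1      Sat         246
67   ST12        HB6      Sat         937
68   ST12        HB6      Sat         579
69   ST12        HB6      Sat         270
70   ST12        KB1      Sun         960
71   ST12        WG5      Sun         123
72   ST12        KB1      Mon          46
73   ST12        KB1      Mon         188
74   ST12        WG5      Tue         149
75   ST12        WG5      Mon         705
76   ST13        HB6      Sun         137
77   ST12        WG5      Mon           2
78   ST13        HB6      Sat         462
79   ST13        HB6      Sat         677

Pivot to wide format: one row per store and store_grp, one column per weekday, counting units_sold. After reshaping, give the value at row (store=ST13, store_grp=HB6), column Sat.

Rows with store=ST13, store_grp=HB6 and weekday=Sat: units_sold values are 53, 469, 17, 462, 677.
5 rows match — count = 5.

5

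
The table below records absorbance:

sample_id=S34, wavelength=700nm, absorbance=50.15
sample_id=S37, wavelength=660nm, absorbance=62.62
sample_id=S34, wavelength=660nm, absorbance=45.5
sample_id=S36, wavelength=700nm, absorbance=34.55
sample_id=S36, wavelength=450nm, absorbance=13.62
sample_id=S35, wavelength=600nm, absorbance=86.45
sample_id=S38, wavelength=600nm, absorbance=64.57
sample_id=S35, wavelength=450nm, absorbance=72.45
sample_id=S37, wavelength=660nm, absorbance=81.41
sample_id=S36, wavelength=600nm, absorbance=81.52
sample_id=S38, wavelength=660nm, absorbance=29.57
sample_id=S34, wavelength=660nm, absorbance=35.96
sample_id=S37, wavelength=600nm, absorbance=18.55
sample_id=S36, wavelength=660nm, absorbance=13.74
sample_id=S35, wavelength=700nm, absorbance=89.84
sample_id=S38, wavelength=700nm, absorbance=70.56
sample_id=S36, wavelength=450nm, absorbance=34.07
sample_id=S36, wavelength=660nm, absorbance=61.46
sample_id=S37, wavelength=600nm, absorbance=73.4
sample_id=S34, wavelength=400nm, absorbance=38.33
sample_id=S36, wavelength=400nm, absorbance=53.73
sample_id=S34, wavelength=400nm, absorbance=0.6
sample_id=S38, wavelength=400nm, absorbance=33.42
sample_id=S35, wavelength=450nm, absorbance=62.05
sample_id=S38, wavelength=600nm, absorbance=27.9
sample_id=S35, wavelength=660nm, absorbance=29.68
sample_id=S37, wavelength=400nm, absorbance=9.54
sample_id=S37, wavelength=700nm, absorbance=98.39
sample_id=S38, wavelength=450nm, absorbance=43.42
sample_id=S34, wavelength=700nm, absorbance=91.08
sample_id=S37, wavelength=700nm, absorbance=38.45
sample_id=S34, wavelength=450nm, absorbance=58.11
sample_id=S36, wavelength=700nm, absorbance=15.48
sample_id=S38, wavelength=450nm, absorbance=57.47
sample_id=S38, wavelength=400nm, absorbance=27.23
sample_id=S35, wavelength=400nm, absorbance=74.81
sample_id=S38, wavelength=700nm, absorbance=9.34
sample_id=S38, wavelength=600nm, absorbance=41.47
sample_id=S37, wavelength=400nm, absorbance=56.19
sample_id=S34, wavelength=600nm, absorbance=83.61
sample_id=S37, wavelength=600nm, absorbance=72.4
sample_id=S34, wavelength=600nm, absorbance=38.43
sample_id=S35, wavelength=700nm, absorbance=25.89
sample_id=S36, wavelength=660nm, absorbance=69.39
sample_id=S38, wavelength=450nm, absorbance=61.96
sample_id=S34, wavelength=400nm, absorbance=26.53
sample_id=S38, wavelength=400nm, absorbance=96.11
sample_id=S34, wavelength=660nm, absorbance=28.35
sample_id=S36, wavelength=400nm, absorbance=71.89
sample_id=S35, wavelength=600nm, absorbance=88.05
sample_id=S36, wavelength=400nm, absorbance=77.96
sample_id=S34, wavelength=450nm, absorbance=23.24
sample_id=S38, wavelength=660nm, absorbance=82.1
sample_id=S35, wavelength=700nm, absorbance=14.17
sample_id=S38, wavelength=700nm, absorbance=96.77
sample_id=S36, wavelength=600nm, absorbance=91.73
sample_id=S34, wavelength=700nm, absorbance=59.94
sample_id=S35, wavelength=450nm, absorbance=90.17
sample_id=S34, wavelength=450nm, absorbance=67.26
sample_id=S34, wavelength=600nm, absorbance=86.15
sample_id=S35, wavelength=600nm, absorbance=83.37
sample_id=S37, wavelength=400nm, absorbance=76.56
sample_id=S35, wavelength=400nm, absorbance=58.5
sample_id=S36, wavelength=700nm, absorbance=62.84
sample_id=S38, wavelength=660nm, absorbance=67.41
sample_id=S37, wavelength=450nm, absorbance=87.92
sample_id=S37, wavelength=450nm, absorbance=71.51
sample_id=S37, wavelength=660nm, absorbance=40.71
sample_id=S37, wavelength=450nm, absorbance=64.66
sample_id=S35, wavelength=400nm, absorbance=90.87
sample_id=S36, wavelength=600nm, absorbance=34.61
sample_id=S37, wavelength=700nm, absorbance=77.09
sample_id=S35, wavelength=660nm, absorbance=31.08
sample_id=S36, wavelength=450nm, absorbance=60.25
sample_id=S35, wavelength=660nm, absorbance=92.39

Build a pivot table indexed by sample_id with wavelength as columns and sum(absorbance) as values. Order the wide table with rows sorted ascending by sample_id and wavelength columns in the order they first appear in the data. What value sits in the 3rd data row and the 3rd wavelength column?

107.94

With rows sorted ascending by sample_id, row 3 is sample_id=S36. wavelength columns in first-appearance order: 700nm, 660nm, 450nm, 600nm, 400nm; column 3 is 450nm.
Long rows with sample_id=S36, wavelength=450nm: 13.62 + 34.07 + 60.25 = 107.94.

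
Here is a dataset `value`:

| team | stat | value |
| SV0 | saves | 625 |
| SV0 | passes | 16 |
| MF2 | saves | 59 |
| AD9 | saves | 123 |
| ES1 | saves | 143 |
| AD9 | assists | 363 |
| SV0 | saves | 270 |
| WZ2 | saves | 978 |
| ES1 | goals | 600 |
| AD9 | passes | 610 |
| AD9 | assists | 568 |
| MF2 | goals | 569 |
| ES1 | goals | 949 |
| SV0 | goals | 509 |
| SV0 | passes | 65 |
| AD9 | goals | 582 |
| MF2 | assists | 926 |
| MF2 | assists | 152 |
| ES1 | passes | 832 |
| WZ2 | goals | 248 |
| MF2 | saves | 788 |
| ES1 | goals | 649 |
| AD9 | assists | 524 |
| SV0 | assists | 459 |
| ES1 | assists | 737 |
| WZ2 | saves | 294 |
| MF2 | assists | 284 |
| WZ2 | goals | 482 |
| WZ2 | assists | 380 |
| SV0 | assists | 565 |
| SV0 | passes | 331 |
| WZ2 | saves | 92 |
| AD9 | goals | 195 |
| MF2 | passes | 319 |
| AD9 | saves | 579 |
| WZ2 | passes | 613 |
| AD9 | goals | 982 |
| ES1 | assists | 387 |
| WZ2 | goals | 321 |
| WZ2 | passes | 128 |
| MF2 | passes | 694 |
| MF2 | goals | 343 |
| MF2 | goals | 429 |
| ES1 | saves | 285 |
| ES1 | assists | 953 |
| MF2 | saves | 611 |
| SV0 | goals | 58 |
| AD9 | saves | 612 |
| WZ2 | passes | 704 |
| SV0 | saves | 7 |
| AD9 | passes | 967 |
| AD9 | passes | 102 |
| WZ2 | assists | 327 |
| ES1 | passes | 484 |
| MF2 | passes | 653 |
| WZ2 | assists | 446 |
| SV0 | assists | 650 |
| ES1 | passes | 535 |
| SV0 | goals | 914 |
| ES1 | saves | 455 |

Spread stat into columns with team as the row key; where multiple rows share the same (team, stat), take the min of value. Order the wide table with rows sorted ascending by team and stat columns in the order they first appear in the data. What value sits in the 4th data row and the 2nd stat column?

16

With rows sorted ascending by team, row 4 is team=SV0. stat columns in first-appearance order: saves, passes, assists, goals; column 2 is passes.
Long rows with team=SV0, stat=passes: min(16, 65, 331) = 16.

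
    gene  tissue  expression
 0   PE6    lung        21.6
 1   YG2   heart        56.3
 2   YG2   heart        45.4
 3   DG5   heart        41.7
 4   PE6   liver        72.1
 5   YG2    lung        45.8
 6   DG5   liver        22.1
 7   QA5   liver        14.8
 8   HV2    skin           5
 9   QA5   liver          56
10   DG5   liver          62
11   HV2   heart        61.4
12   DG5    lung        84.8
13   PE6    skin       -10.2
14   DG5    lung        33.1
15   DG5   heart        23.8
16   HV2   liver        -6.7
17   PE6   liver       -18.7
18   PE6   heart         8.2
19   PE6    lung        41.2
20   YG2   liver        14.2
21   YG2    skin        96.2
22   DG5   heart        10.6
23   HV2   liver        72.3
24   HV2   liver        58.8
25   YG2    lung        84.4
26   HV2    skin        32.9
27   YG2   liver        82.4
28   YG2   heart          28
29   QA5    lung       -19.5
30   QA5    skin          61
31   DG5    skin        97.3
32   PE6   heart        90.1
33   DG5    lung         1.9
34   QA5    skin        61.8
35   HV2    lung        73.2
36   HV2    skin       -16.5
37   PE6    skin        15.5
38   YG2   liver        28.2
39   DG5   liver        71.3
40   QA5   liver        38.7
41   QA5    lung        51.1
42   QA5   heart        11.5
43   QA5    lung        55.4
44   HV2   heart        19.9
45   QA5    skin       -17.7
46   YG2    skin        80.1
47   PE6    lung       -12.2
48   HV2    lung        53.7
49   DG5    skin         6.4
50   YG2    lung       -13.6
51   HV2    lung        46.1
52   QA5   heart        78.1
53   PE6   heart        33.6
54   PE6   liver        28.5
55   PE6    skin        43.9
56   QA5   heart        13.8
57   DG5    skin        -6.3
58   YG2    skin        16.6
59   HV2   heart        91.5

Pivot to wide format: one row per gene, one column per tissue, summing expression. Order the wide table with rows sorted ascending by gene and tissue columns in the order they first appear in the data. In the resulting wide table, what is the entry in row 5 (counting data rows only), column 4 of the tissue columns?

192.9

With rows sorted ascending by gene, row 5 is gene=YG2. tissue columns in first-appearance order: lung, heart, liver, skin; column 4 is skin.
Long rows with gene=YG2, tissue=skin: 96.2 + 80.1 + 16.6 = 192.9.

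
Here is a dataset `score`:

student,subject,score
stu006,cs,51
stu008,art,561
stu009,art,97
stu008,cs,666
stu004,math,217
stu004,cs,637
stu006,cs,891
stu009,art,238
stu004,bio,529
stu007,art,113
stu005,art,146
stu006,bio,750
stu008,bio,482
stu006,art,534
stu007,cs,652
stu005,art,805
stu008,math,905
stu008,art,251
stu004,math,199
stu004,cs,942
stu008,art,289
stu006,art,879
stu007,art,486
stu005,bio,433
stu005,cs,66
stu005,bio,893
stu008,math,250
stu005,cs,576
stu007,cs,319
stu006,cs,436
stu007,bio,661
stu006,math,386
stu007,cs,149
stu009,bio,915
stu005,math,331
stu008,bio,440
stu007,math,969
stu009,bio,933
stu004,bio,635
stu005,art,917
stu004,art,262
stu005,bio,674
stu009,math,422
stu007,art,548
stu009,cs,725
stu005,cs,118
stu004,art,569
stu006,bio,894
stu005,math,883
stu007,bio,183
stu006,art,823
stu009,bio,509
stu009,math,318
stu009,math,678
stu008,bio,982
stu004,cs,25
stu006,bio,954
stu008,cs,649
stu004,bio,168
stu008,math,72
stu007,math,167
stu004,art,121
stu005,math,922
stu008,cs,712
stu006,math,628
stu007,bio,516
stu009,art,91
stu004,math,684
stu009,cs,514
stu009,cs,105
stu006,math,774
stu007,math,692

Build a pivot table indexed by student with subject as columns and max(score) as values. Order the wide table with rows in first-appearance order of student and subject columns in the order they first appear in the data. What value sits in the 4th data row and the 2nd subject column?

With rows in first-appearance order of student, row 4 is student=stu004. subject columns in first-appearance order: cs, art, math, bio; column 2 is art.
Long rows with student=stu004, subject=art: max(262, 569, 121) = 569.

569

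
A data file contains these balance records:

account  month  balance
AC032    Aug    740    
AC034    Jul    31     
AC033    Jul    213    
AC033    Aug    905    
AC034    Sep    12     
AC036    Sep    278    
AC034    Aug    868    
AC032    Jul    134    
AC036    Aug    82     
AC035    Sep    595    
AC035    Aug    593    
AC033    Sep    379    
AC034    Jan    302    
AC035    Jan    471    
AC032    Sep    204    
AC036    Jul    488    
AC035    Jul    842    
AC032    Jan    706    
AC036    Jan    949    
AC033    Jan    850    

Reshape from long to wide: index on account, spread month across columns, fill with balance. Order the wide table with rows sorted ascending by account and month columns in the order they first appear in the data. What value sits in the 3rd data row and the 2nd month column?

With rows sorted ascending by account, row 3 is account=AC034. month columns in first-appearance order: Aug, Jul, Sep, Jan; column 2 is Jul.
Long rows with account=AC034, month=Jul: balance = 31.

31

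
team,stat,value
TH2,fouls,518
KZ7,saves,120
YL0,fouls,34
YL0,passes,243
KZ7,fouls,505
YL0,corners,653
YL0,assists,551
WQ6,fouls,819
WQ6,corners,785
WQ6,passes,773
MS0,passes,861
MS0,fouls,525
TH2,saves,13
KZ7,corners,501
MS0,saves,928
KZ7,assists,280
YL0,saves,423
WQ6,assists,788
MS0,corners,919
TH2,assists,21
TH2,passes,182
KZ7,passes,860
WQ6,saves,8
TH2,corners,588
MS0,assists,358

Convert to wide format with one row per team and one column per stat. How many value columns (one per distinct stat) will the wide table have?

5

5 distinct stat values: assists, saves, corners, fouls, passes.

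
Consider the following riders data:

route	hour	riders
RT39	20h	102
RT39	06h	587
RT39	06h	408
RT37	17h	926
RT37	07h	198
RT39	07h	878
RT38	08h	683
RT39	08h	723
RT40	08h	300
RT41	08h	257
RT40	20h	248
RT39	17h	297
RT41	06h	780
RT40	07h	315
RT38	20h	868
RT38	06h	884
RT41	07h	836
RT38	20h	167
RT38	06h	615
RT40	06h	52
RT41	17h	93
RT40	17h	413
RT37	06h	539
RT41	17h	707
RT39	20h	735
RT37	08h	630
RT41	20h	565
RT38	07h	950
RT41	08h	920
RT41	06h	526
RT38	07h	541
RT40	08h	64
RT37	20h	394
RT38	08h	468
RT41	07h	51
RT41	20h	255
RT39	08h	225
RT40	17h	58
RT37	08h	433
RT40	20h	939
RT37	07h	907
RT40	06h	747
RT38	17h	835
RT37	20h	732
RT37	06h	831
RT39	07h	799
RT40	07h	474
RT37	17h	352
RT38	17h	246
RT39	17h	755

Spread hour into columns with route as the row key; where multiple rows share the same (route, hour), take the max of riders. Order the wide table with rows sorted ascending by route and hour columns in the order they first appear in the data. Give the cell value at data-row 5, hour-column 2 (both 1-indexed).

With rows sorted ascending by route, row 5 is route=RT41. hour columns in first-appearance order: 20h, 06h, 17h, 07h, 08h; column 2 is 06h.
Long rows with route=RT41, hour=06h: max(780, 526) = 780.

780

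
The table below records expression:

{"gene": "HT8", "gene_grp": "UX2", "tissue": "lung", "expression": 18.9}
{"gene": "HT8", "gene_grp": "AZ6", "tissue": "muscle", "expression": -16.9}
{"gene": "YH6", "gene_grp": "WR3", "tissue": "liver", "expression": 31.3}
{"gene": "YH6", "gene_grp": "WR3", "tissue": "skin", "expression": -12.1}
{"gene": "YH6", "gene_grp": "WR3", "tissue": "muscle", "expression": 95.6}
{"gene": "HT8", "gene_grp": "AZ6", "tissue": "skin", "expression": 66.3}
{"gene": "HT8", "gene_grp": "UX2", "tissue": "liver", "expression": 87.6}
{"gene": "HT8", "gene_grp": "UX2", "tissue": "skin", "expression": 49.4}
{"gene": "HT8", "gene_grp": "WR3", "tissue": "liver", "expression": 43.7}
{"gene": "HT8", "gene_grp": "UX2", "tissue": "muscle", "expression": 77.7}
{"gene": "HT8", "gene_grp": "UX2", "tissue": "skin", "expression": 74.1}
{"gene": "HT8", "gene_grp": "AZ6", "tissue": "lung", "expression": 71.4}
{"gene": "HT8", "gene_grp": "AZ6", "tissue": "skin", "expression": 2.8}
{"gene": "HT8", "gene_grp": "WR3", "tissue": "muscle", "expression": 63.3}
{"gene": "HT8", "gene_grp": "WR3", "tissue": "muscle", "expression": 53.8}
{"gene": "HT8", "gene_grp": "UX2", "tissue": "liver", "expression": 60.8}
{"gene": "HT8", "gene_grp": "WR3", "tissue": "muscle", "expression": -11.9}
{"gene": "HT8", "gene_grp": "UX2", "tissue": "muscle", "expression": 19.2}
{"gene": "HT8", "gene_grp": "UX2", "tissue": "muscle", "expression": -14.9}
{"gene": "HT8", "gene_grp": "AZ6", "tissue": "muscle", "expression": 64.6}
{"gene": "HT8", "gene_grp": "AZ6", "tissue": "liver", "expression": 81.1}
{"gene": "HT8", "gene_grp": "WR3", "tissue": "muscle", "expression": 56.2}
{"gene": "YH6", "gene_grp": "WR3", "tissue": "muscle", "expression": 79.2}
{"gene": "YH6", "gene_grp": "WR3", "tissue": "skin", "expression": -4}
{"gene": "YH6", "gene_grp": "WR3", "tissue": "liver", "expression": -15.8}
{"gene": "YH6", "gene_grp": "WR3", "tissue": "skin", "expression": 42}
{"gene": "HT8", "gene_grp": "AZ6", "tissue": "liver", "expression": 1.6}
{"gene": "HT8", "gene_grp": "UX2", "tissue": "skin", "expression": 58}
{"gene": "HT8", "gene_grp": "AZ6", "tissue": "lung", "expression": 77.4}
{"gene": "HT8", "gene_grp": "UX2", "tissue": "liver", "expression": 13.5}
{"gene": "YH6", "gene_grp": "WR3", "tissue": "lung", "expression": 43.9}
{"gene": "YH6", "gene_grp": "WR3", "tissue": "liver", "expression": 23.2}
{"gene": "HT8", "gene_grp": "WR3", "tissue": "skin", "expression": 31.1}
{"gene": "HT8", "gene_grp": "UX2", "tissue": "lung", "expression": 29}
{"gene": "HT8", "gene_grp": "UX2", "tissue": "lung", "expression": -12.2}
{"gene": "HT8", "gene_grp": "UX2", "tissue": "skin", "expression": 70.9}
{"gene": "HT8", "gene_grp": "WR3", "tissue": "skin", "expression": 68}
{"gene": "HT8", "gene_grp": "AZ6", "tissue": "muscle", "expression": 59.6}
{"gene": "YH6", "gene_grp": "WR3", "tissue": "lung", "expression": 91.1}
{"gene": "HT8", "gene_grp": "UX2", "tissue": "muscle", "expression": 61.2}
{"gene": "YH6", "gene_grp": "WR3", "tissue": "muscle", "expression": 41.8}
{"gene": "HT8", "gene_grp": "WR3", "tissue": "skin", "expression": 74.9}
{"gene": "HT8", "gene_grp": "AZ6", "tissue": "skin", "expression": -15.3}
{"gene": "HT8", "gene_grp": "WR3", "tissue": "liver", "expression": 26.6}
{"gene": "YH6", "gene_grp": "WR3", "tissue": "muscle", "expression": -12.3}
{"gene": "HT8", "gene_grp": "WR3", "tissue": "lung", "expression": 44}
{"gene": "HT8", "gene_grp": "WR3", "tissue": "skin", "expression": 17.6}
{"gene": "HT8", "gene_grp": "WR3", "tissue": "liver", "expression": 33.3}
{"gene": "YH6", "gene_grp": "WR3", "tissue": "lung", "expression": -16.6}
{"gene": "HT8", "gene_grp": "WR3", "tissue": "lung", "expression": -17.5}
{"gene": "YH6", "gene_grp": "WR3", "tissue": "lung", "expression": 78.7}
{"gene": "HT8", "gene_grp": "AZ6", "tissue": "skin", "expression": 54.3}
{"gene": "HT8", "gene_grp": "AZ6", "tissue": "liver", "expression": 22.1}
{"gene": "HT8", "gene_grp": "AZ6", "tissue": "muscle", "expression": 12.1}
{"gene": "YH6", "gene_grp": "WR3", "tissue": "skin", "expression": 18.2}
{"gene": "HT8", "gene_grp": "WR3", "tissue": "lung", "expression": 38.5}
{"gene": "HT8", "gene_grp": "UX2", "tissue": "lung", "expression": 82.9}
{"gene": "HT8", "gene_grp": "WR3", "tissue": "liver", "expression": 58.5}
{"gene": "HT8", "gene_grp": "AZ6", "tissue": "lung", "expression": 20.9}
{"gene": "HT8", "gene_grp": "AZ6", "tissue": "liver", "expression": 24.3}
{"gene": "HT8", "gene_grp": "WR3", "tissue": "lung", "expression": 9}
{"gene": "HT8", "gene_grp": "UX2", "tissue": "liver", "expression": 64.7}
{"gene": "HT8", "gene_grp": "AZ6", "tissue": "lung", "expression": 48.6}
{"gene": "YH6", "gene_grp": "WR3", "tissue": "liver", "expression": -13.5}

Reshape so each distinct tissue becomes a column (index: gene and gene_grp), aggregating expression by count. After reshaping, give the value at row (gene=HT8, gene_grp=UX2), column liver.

Rows with gene=HT8, gene_grp=UX2 and tissue=liver: expression values are 87.6, 60.8, 13.5, 64.7.
4 rows match — count = 4.

4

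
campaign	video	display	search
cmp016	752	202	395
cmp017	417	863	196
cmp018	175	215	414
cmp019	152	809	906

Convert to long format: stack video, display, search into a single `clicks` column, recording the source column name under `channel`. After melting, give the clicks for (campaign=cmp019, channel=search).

Unpivoting turns each (campaign, wide-column) pair into one long row.
The wide cell at row cmp019, column search holds 906, so the long row (cmp019, search) has clicks=906.

906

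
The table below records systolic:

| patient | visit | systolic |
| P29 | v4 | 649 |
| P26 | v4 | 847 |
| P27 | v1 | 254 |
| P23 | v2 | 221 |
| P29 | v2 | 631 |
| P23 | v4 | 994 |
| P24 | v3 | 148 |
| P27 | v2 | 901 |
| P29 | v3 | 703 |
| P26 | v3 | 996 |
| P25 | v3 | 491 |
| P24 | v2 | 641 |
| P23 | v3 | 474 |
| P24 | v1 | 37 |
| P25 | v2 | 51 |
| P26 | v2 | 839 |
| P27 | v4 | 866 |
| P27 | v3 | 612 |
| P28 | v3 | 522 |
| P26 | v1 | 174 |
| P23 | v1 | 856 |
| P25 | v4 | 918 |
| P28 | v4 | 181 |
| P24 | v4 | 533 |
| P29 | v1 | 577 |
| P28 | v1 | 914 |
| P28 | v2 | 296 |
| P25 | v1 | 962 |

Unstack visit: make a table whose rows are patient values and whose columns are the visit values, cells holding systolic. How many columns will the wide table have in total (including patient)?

5

1 column for patient plus 4 distinct visit values → 5 columns.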